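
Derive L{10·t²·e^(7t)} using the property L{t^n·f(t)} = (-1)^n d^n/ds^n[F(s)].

L{e^(7t)} = 1/(s-7). d/ds[1/(s-7)] = -1/(s-7)². d²/ds²[1/(s-7)] = 2/(s-7)³. So L{t²·e^(7t)} = (-1)² · 2/(s-7)³ = 2/(s-7)³. Then L{10·t²·e^(7t)} = 10·2/(s-7)³ = 20/(s-7)³

Final answer: 20/(s-7)³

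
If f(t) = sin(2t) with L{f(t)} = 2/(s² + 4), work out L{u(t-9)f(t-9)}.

Time shift theorem: L{u(t-a)f(t-a)} = e^(-as)F(s). Here a=9, F(s) = 2/(s² + 4), so L{u(t-9)f(t-9)} = e^(-9s)·2/(s² + 4)

Final answer: e^(-9s)·2/(s² + 4)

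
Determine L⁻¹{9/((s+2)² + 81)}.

Form: b/((s-a)² + b²) → e^(at)sin(bt). With a=-2, b=9

Final answer: e^(-2t)·sin(9t)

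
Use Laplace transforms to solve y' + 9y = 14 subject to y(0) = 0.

sY + 9Y = 14/s. Y = 14/(s(s+9)). Partial fractions: Y = 14/9/s - 14/9/(s+9)

Final answer: y(t) = 14/9(1 - e^(-9t))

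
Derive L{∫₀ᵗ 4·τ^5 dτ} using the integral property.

L{∫₀ᵗ f(τ)dτ} = F(s)/s with f(t) = 4t^5. F(s) = 480/s^6, so L{∫₀ᵗ 4·τ^5 dτ} = (480/s^6)/s = 480/s^7. (Check: ∫₀ᵗ 4·τ^5 dτ = 4t^6/6.)

Final answer: 480/s^7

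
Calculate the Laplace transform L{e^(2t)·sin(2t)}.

L{e^(at)·sin(ωt)} = ω/((s-a)² + ω²), so L{e^(2t)·sin(2t)} = 2/((s-2)² + 4)

Final answer: 2/((s-2)² + 4)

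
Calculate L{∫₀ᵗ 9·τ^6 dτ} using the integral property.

L{∫₀ᵗ f(τ)dτ} = F(s)/s with f(t) = 9t^6. F(s) = 6480/s^7, so L{∫₀ᵗ 9·τ^6 dτ} = (6480/s^7)/s = 6480/s^8. (Check: ∫₀ᵗ 9·τ^6 dτ = 9t^7/7.)

Final answer: 6480/s^8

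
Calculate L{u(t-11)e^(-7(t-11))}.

u(t-a)f(t-a) with f(t)=e^(-7t). L{e^(-7t)} = 1/(s+7). By time shift: e^(-11s)/(s+7)

Final answer: e^(-11s)/(s+7)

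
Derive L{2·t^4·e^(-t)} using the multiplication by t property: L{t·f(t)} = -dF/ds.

Using L{t^n·e^(at)} = n!/(s-a)^(n+1), L{t^4·e^(-t)} = 24/(s+1)^5, so L{2·t^4·e^(-t)} = 2·24/(s+1)^5 = 48/(s+1)^5

Final answer: 48/(s+1)^5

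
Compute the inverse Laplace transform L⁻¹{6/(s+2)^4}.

L⁻¹{n!/(s-a)^(n+1)} = t^n·e^(at) with n=3, a=-2. So L⁻¹{6/(s+2)^4} = t^3·e^(-2t)

Final answer: t^3·e^(-2t)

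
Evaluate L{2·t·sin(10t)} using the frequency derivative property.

L{sin(10t)} = 10/(s² + 100). By L{t·f(t)} = -F'(s): -d/ds[10/(s² + 100)] = -(10)·(-2s)/(s² + 100)² = 20s/(s² + 100)². Then L{2·t·sin(10t)} = 2·20s/(s² + 100)² = 40s/(s² + 100)²

Final answer: 40s/(s² + 100)²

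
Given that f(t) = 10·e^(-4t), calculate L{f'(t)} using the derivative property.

f(0) = 10, F(s) = 10/(s+4). L{f'(t)} = s·F(s) - f(0) = 10s/(s+4) - 10 = (10s - 10(s+4))/(s+4) = -40/(s+4)

Final answer: -40/(s+4)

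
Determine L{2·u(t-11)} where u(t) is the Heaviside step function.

L{u(t-a)} = e^(-as)/s. Here a=11, so L{u(t-11)} = e^(-11s)/s, and L{2·u(t-11)} = 2·e^(-11s)/s

Final answer: 2·e^(-11s)/s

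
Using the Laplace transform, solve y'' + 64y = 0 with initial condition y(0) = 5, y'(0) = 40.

L{y''} + 64L{y} = 0. s²Y - 5s - 40 + 64Y = 0. Y(s² + 64) = 5s + 40. Y = (5s + 40)/(s² + 64). Inverting: y(t) = 5cos(8t) + 5sin(8t)

Final answer: y(t) = 5cos(8t) + 5sin(8t)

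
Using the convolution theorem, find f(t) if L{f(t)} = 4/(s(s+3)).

4/(s(s+3)) = (4/s)·(1/(s+3)) = L{4}·L{e^(-3t)}. By convolution, f(t) = 4*e^(-3t) = ∫₀ᵗ 4·e^(-3τ) dτ = 4·(1 - e^(-3t))/3

Final answer: 4·(1 - e^(-3t))/3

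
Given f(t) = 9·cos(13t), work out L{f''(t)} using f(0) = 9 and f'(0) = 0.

F(s) = 9s/(s² + 169). L{f''(t)} = s²F(s) - sf(0) - f'(0) = 9s³/(s² + 169) - 9s = (9s³ - 9s(s² + 169))/(s² + 169) = -1521s/(s² + 169)

Final answer: -1521s/(s² + 169)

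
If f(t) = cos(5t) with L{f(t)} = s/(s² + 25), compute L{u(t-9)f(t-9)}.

Time shift theorem: L{u(t-a)f(t-a)} = e^(-as)F(s). Here a=9, F(s) = s/(s² + 25), so L{u(t-9)f(t-9)} = e^(-9s)·s/(s² + 25)

Final answer: e^(-9s)·s/(s² + 25)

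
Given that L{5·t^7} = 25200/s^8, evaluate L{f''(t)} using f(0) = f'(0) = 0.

L{f''(t)} = s²F(s) - sf(0) - f'(0) = s²·25200/s^8 - 0 - 0 = 25200/s^6

Final answer: 25200/s^6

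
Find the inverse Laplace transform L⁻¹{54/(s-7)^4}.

L⁻¹{n!/(s-a)^(n+1)} = t^n·e^(at) with n=3, a=7. So L⁻¹{6/(s-7)^4} = t^3·e^(7t), and L⁻¹{54/(s-7)^4} = (54/6)·t^3·e^(7t) = 9·t^3·e^(7t)

Final answer: 9·t^3·e^(7t)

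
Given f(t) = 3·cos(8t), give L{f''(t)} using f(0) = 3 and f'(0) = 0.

F(s) = 3s/(s² + 64). L{f''(t)} = s²F(s) - sf(0) - f'(0) = 3s³/(s² + 64) - 3s = (3s³ - 3s(s² + 64))/(s² + 64) = -192s/(s² + 64)

Final answer: -192s/(s² + 64)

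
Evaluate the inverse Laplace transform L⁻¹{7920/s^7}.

L⁻¹{n!/s^(n+1)} = t^n with n=6. So L⁻¹{720/s^7} = t^6, and L⁻¹{7920/s^7} = (7920/720)·t^6 = 11·t^6

Final answer: 11·t^6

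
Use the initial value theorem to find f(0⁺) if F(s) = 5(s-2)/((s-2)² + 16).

f(0⁺) = lim_{s→∞} sF(s) = lim_{s→∞} 5s(s-2)/((s-2)² + 16) = 5

Final answer: 5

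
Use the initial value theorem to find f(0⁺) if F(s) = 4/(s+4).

f(0⁺) = lim_{s→∞} s·4/(s+4) = lim_{s→∞} 4s/(s+4) = 4

Final answer: 4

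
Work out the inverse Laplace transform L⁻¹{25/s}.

L⁻¹{c/s} = c, so L⁻¹{25/s} = 25

Final answer: 25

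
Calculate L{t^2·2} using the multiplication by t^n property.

L{2} = 2/s. d^1/ds^1[1/s] = -1/s². d^2/ds^2[1/s] = 2/s^3. So L{t^2} = (-1)^{2}·2/s^3 = 2/s^3. Then L{t^2·2} = 2·2/s^3 = 4/s^3

Final answer: 4/s^3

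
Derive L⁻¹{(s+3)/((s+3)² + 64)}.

Using frequency shift: L⁻¹{(s-a)/((s-a)² + b²)} = e^(at)cos(bt). Here a=-3, b=8

Final answer: e^(-3t)·cos(8t)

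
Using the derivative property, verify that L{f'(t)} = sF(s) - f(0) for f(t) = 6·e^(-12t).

f'(t) = -72e^(-12t). Direct: L{f'(t)} = -72/(s+12). Property: s·6/(s+12) - 6 = (6s - 6(s+12))/(s+12) = -72/(s+12). ✓

Final answer: -72/(s+12)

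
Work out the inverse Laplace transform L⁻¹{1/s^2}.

L⁻¹{n!/s^(n+1)} = t^n with n=1. So L⁻¹{1/s^2} = t

Final answer: t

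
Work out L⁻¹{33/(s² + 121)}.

This is the form c·a/(s² + a²) with a = 11, c = 3. L⁻¹ = 3·sin(11t)

Final answer: 3·sin(11t)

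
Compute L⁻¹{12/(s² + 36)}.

This is the form c·a/(s² + a²) with a = 6, c = 2. L⁻¹ = 2·sin(6t)

Final answer: 2·sin(6t)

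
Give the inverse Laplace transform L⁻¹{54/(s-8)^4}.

L⁻¹{n!/(s-a)^(n+1)} = t^n·e^(at) with n=3, a=8. So L⁻¹{6/(s-8)^4} = t^3·e^(8t), and L⁻¹{54/(s-8)^4} = (54/6)·t^3·e^(8t) = 9·t^3·e^(8t)

Final answer: 9·t^3·e^(8t)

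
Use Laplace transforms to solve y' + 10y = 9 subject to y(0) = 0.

sY + 10Y = 9/s. Y = 9/(s(s+10)). Partial fractions: Y = 9/10/s - 9/10/(s+10)

Final answer: y(t) = 9/10(1 - e^(-10t))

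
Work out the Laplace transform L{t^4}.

L{t^n} = n!/s^(n+1), so L{t^4} = 24/s^5

Final answer: 24/s^5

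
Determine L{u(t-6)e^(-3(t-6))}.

u(t-a)f(t-a) with f(t)=e^(-3t). L{e^(-3t)} = 1/(s+3). By time shift: e^(-6s)/(s+3)

Final answer: e^(-6s)/(s+3)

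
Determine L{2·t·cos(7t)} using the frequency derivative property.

L{cos(7t)} = s/(s² + 49). Derivative: d/ds[s/(s² + 49)] = [(s² + 49) - s·2s]/(s² + 49)² = (49 - s²)/(s² + 49)². So L{t·cos(7t)} = -F'(s) = (s² - 49)/(s² + 49)². Then L{2·t·cos(7t)} = 2·(s² - 49)/(s² + 49)²

Final answer: 2·(s² - 49)/(s² + 49)²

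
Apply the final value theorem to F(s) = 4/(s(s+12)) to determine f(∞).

f(∞) = lim_{s→0} s·4/(s(s+12)) = lim_{s→0} 4/(s+12) = 4/12 = 1/3

Final answer: 1/3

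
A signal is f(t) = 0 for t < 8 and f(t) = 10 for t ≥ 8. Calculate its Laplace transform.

f(t) = 10·u(t-8). L{u(t-8)} = e^(-8s)/s, so L{f(t)} = 10·e^(-8s)/s

Final answer: 10·e^(-8s)/s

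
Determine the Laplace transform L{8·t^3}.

L{t^n} = n!/s^(n+1), so L{t^3} = 6/s^4. Then L{8·t^3} = 8·6/s^4 = 48/s^4

Final answer: 48/s^4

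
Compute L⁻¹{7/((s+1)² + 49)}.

Form: b/((s-a)² + b²) → e^(at)sin(bt). With a=-1, b=7

Final answer: e^(-t)·sin(7t)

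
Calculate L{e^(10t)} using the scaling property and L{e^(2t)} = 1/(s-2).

Using L{f(at)} = (1/a)F(s/a) with a=5 and f(t) = e^(2t): L{e^(10t)} = (1/5) · 1/((s/5)-2) = (1/5) · 5/(s-10) = 1/(s-10)

Final answer: 1/(s-10)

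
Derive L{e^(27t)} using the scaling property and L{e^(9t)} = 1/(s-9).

Using L{f(at)} = (1/a)F(s/a) with a=3 and f(t) = e^(9t): L{e^(27t)} = (1/3) · 1/((s/3)-9) = (1/3) · 3/(s-27) = 1/(s-27)

Final answer: 1/(s-27)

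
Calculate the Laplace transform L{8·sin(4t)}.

L{sin(ωt)} = ω/(s² + ω²), so L{sin(4t)} = 4/(s² + 16). Then L{8·sin(4t)} = 8·4/(s² + 16) = 32/(s² + 16)

Final answer: 32/(s² + 16)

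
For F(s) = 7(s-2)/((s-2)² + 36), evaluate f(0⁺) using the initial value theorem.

f(0⁺) = lim_{s→∞} sF(s) = lim_{s→∞} 7s(s-2)/((s-2)² + 36) = 7

Final answer: 7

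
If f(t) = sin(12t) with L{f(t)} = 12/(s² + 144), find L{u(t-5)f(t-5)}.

Time shift theorem: L{u(t-a)f(t-a)} = e^(-as)F(s). Here a=5, F(s) = 12/(s² + 144), so L{u(t-5)f(t-5)} = e^(-5s)·12/(s² + 144)

Final answer: e^(-5s)·12/(s² + 144)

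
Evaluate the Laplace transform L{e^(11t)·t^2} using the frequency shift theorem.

L{e^(at)·t^n} = n!/(s-a)^(n+1), so L{e^(11t)·t^2} = 2/(s-11)^3

Final answer: 2/(s-11)^3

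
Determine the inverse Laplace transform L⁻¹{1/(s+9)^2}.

L⁻¹{n!/(s-a)^(n+1)} = t^n·e^(at), so L⁻¹{1/(s+9)^2} = t·e^(-9t)

Final answer: t·e^(-9t)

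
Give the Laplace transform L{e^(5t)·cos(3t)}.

L{e^(at)·cos(ωt)} = (s-a)/((s-a)² + ω²), so L{e^(5t)·cos(3t)} = (s-5)/((s-5)² + 9)

Final answer: (s-5)/((s-5)² + 9)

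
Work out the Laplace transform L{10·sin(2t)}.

L{sin(ωt)} = ω/(s² + ω²), so L{sin(2t)} = 2/(s² + 4). Then L{10·sin(2t)} = 10·2/(s² + 4) = 20/(s² + 4)

Final answer: 20/(s² + 4)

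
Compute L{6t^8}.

L{t^n} = n!/s^(n+1). So L{6t^8} = 6·8!/s^9 = 241920/s^9

Final answer: 241920/s^9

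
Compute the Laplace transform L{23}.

L{23} = 23 · L{1} = 23/s

Final answer: 23/s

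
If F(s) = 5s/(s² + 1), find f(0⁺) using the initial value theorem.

f(0⁺) = lim_{s→∞} s·5s/(s² + 1) = lim_{s→∞} 5s²/(s² + 1) = 5

Final answer: 5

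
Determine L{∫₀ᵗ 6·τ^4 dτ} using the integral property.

L{∫₀ᵗ f(τ)dτ} = F(s)/s with f(t) = 6t^4. F(s) = 144/s^5, so L{∫₀ᵗ 6·τ^4 dτ} = (144/s^5)/s = 144/s^6. (Check: ∫₀ᵗ 6·τ^4 dτ = 6t^5/5.)

Final answer: 144/s^6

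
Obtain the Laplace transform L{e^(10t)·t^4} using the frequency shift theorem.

L{e^(at)·t^n} = n!/(s-a)^(n+1), so L{e^(10t)·t^4} = 24/(s-10)^5

Final answer: 24/(s-10)^5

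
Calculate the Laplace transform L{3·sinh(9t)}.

L{sinh(ωt)} = ω/(s² - ω²), so L{sinh(9t)} = 9/(s² - 81). Then L{3·sinh(9t)} = 3·9/(s² - 81) = 27/(s² - 81)

Final answer: 27/(s² - 81)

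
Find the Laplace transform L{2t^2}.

L{2t^2} = 2 · L{t^2} = 2 · 2/s^3 = 4/s^3

Final answer: 4/s^3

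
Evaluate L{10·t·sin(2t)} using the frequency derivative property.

L{sin(2t)} = 2/(s² + 4). By L{t·f(t)} = -F'(s): -d/ds[2/(s² + 4)] = -(2)·(-2s)/(s² + 4)² = 4s/(s² + 4)². Then L{10·t·sin(2t)} = 10·4s/(s² + 4)² = 40s/(s² + 4)²

Final answer: 40s/(s² + 4)²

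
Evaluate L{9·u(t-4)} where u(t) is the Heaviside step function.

L{u(t-a)} = e^(-as)/s. Here a=4, so L{u(t-4)} = e^(-4s)/s, and L{9·u(t-4)} = 9·e^(-4s)/s

Final answer: 9·e^(-4s)/s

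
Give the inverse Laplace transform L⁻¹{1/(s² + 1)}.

L⁻¹{1/(s² + 1)} = sin(t)

Final answer: sin(t)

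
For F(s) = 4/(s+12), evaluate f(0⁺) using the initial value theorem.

f(0⁺) = lim_{s→∞} s·4/(s+12) = lim_{s→∞} 4s/(s+12) = 4

Final answer: 4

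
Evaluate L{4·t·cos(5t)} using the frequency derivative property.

L{cos(5t)} = s/(s² + 25). Derivative: d/ds[s/(s² + 25)] = [(s² + 25) - s·2s]/(s² + 25)² = (25 - s²)/(s² + 25)². So L{t·cos(5t)} = -F'(s) = (s² - 25)/(s² + 25)². Then L{4·t·cos(5t)} = 4·(s² - 25)/(s² + 25)²

Final answer: 4·(s² - 25)/(s² + 25)²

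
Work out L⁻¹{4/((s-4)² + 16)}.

Form: b/((s-a)² + b²) → e^(at)sin(bt). With a=4, b=4

Final answer: e^(4t)·sin(4t)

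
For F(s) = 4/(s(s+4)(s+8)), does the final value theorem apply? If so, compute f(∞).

Poles of sF(s) = 4/((s+4)(s+8)) are at s = -4 and s = -8, both in the left half-plane. Theorem applies. f(∞) = lim_{s→0} sF(s) = 4/(4·8) = 1/8

Final answer: 1/8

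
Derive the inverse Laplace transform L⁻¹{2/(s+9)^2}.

L⁻¹{n!/(s-a)^(n+1)} = t^n·e^(at) with n=1, a=-9. So L⁻¹{1/(s+9)^2} = t·e^(-9t), and L⁻¹{2/(s+9)^2} = (2/1)·t·e^(-9t) = 2·t·e^(-9t)

Final answer: 2·t·e^(-9t)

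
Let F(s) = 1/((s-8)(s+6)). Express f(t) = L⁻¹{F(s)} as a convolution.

1/((s-8)(s+6)) = (1/(s-8))·(1/(s+6)) = L{e^(8t)}·L{e^(-6t)}. So f(t) = e^(8t)*e^(-6t) = ∫₀ᵗ e^(8τ)·e^(-6(t-τ)) dτ

Final answer: ∫₀ᵗ e^(8τ)·e^(-6(t-τ)) dτ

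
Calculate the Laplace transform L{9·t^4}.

L{t^n} = n!/s^(n+1), so L{t^4} = 24/s^5. Then L{9·t^4} = 9·24/s^5 = 216/s^5

Final answer: 216/s^5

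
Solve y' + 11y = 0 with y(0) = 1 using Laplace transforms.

L{y'} + 11L{y} = 0. sY - 1 + 11Y = 0. Y(s+11) = 1. Y = 1/(s+11)

Final answer: y(t) = e^(-11t)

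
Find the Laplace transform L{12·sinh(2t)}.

L{sinh(ωt)} = ω/(s² - ω²), so L{sinh(2t)} = 2/(s² - 4). Then L{12·sinh(2t)} = 12·2/(s² - 4) = 24/(s² - 4)

Final answer: 24/(s² - 4)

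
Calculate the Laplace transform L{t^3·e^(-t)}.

L{t^n·e^(at)} = n!/(s-a)^(n+1), so L{t^3·e^(-t)} = 6/(s+1)^4

Final answer: 6/(s+1)^4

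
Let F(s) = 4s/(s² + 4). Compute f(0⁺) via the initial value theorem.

f(0⁺) = lim_{s→∞} s·4s/(s² + 4) = lim_{s→∞} 4s²/(s² + 4) = 4

Final answer: 4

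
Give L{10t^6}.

L{t^n} = n!/s^(n+1). So L{10t^6} = 10·6!/s^7 = 7200/s^7

Final answer: 7200/s^7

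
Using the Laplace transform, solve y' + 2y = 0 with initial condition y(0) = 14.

L{y'} + 2L{y} = 0. sY - 14 + 2Y = 0. Y(s+2) = 14. Y = 14/(s+2)

Final answer: y(t) = 14e^(-2t)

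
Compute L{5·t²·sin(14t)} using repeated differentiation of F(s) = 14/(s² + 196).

F(s) = 14/(s² + 196). F'(s) = -28s/(s² + 196)². F''(s) = -28(196 - 3s²)/(s² + 196)³ = (84s² - 5488)/(s² + 196)³. So L{t²·sin(14t)} = (-1)² F''(s) = (84s² - 5488)/(s² + 196)³. Then L{5·t²·sin(14t)} = 5·(84s² - 5488)/(s² + 196)³ = (420s² - 27440)/(s² + 196)³

Final answer: (420s² - 27440)/(s² + 196)³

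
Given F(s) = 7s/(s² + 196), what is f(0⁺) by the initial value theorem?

f(0⁺) = lim_{s→∞} s·7s/(s² + 196) = lim_{s→∞} 7s²/(s² + 196) = 7

Final answer: 7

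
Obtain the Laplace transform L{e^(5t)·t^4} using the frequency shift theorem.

L{e^(at)·t^n} = n!/(s-a)^(n+1), so L{e^(5t)·t^4} = 24/(s-5)^5

Final answer: 24/(s-5)^5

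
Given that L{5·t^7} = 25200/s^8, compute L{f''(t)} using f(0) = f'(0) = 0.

L{f''(t)} = s²F(s) - sf(0) - f'(0) = s²·25200/s^8 - 0 - 0 = 25200/s^6

Final answer: 25200/s^6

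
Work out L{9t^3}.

L{t^n} = n!/s^(n+1). So L{9t^3} = 9·3!/s^4 = 54/s^4

Final answer: 54/s^4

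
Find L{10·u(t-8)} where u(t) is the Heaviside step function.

L{u(t-a)} = e^(-as)/s. Here a=8, so L{u(t-8)} = e^(-8s)/s, and L{10·u(t-8)} = 10·e^(-8s)/s

Final answer: 10·e^(-8s)/s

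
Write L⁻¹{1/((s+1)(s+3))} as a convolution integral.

1/((s+1)(s+3)) = (1/(s+1))·(1/(s+3)) = L{e^(-t)}·L{e^(-3t)}. So f(t) = e^(-t)*e^(-3t) = ∫₀ᵗ e^(-τ)·e^(-3(t-τ)) dτ

Final answer: ∫₀ᵗ e^(-τ)·e^(-3(t-τ)) dτ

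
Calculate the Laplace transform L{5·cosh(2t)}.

L{cosh(ωt)} = s/(s² - ω²), so L{cosh(2t)} = s/(s² - 4). Then L{5·cosh(2t)} = 5·s/(s² - 4) = 5s/(s² - 4)

Final answer: 5s/(s² - 4)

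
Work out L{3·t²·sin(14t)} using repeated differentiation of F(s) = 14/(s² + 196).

F(s) = 14/(s² + 196). F'(s) = -28s/(s² + 196)². F''(s) = -28(196 - 3s²)/(s² + 196)³ = (84s² - 5488)/(s² + 196)³. So L{t²·sin(14t)} = (-1)² F''(s) = (84s² - 5488)/(s² + 196)³. Then L{3·t²·sin(14t)} = 3·(84s² - 5488)/(s² + 196)³ = (252s² - 16464)/(s² + 196)³

Final answer: (252s² - 16464)/(s² + 196)³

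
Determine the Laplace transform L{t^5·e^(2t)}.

L{t^n·e^(at)} = n!/(s-a)^(n+1), so L{t^5·e^(2t)} = 120/(s-2)^6

Final answer: 120/(s-2)^6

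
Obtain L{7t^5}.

L{t^n} = n!/s^(n+1). So L{7t^5} = 7·5!/s^6 = 840/s^6

Final answer: 840/s^6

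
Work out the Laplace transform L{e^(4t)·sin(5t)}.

L{e^(at)·sin(ωt)} = ω/((s-a)² + ω²), so L{e^(4t)·sin(5t)} = 5/((s-4)² + 25)

Final answer: 5/((s-4)² + 25)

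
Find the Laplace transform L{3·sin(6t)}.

L{sin(ωt)} = ω/(s² + ω²), so L{sin(6t)} = 6/(s² + 36). Then L{3·sin(6t)} = 3·6/(s² + 36) = 18/(s² + 36)

Final answer: 18/(s² + 36)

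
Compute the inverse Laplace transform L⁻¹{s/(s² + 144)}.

L⁻¹{s/(s² + 144)} = cos(12t)

Final answer: cos(12t)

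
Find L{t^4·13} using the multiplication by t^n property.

L{13} = 13/s. d^1/ds^1[1/s] = -1/s². d^2/ds^2[1/s] = 2/s^3. d^3/ds^3[1/s] = -6/s^4. d^4/ds^4[1/s] = 24/s^5. So L{t^4} = (-1)^{4}·24/s^5 = 24/s^5. Then L{t^4·13} = 13·24/s^5 = 312/s^5

Final answer: 312/s^5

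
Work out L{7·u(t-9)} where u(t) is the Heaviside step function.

L{u(t-a)} = e^(-as)/s. Here a=9, so L{u(t-9)} = e^(-9s)/s, and L{7·u(t-9)} = 7·e^(-9s)/s

Final answer: 7·e^(-9s)/s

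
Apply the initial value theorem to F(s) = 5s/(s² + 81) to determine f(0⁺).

f(0⁺) = lim_{s→∞} s·5s/(s² + 81) = lim_{s→∞} 5s²/(s² + 81) = 5

Final answer: 5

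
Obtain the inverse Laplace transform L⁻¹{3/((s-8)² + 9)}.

Using frequency shift, L⁻¹{3/((s-8)² + 9)} = e^(8t)·sin(3t)

Final answer: e^(8t)·sin(3t)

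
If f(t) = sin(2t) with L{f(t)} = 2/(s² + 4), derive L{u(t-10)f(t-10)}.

Time shift theorem: L{u(t-a)f(t-a)} = e^(-as)F(s). Here a=10, F(s) = 2/(s² + 4), so L{u(t-10)f(t-10)} = e^(-10s)·2/(s² + 4)

Final answer: e^(-10s)·2/(s² + 4)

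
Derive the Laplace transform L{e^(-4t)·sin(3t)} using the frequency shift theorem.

Frequency shift: L{e^(at)f(t)} = F(s-a). L{e^(-4t)·sin(3t)} = 3/((s+4)² + 9)

Final answer: 3/((s+4)² + 9)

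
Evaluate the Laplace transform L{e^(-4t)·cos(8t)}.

L{e^(at)·cos(ωt)} = (s-a)/((s-a)² + ω²), so L{e^(-4t)·cos(8t)} = (s+4)/((s+4)² + 64)

Final answer: (s+4)/((s+4)² + 64)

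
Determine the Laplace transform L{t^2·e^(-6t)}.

L{t^n·e^(at)} = n!/(s-a)^(n+1), so L{t^2·e^(-6t)} = 2/(s+6)^3

Final answer: 2/(s+6)^3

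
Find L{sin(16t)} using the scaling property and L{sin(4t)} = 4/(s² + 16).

Using L{f(at)} = (1/a)F(s/a) with a=4: L{sin(16t)} = (1/4) · 4/((s/4)² + 16) = (1/4) · 4·16/(s² + 256) = 16/(s² + 256)

Final answer: 16/(s² + 256)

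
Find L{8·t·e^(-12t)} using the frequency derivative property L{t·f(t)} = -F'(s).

L{e^(-12t)} = 1/(s+12). By frequency derivative: L{t·e^(-12t)} = -d/ds[1/(s+12)] = -(-1)/(s+12)² = 1/(s+12)². Then L{8·t·e^(-12t)} = 8·1/(s+12)² = 8/(s+12)²

Final answer: 8/(s+12)²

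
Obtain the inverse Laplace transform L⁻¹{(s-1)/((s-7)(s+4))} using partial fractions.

Using partial fractions, f(t) = (6e^(7t) + 5e^(-4t))/11

Final answer: (6e^(7t) + 5e^(-4t))/11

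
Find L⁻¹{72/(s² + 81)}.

This is the form c·a/(s² + a²) with a = 9, c = 8. L⁻¹ = 8·sin(9t)

Final answer: 8·sin(9t)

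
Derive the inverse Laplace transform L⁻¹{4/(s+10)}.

L⁻¹{1/(s-a)} = e^(at), so L⁻¹{1/(s+10)} = e^(-10t), and L⁻¹{4/(s+10)} = 4·e^(-10t)

Final answer: 4·e^(-10t)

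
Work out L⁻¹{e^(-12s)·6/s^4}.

L⁻¹{6/s^4} = t^3. By the time shift theorem, L⁻¹{e^(-as)F(s)} = u(t-a)f(t-a) with a=12, so L⁻¹{e^(-12s)·6/s^4} = u(t-12)·(t-12)^3

Final answer: u(t-12)·(t-12)^3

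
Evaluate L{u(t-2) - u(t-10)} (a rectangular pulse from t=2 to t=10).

L{u(t-a)} = e^(-as)/s. L{u(t-2) - u(t-10)} = (e^(-2s) - e^(-10s))/s

Final answer: (e^(-2s) - e^(-10s))/s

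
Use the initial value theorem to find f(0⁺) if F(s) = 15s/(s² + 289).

f(0⁺) = lim_{s→∞} s·15s/(s² + 289) = lim_{s→∞} 15s²/(s² + 289) = 15

Final answer: 15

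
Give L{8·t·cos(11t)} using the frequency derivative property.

L{cos(11t)} = s/(s² + 121). Derivative: d/ds[s/(s² + 121)] = [(s² + 121) - s·2s]/(s² + 121)² = (121 - s²)/(s² + 121)². So L{t·cos(11t)} = -F'(s) = (s² - 121)/(s² + 121)². Then L{8·t·cos(11t)} = 8·(s² - 121)/(s² + 121)²

Final answer: 8·(s² - 121)/(s² + 121)²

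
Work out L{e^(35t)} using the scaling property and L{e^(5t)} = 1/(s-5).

Using L{f(at)} = (1/a)F(s/a) with a=7 and f(t) = e^(5t): L{e^(35t)} = (1/7) · 1/((s/7)-5) = (1/7) · 7/(s-35) = 1/(s-35)

Final answer: 1/(s-35)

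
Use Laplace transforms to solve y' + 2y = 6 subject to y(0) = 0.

sY + 2Y = 6/s. Y = 6/(s(s+2)). Partial fractions: Y = 3/s - 3/(s+2)

Final answer: y(t) = 3(1 - e^(-2t))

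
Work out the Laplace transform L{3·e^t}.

L{e^(at)} = 1/(s-a), so L{e^t} = 1/(s-1). Then L{3·e^t} = 3/(s-1)

Final answer: 3/(s-1)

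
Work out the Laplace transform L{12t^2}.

L{12t^2} = 12 · L{t^2} = 12 · 2/s^3 = 24/s^3

Final answer: 24/s^3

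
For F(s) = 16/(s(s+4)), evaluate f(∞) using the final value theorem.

f(∞) = lim_{s→0} s·16/(s(s+4)) = lim_{s→0} 16/(s+4) = 16/4 = 4

Final answer: 4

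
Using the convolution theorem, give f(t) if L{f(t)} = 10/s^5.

10/s^5 = (10/s)·(1/s^4) = L{10}·L{t^3/6}. By convolution, f(t) = 10*t^3/6 = ∫₀ᵗ 10·τ^3/6 dτ = 10·t^4/24

Final answer: 10·t^4/24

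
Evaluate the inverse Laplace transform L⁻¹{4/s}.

L⁻¹{c/s} = c, so L⁻¹{4/s} = 4

Final answer: 4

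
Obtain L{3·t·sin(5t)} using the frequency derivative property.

L{sin(5t)} = 5/(s² + 25). By L{t·f(t)} = -F'(s): -d/ds[5/(s² + 25)] = -(5)·(-2s)/(s² + 25)² = 10s/(s² + 25)². Then L{3·t·sin(5t)} = 3·10s/(s² + 25)² = 30s/(s² + 25)²

Final answer: 30s/(s² + 25)²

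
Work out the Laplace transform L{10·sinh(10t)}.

L{sinh(ωt)} = ω/(s² - ω²), so L{sinh(10t)} = 10/(s² - 100). Then L{10·sinh(10t)} = 10·10/(s² - 100) = 100/(s² - 100)

Final answer: 100/(s² - 100)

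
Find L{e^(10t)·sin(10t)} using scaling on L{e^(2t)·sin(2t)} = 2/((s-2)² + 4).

Scaling with a=5: L{e^(10t)·sin(10t)} = (1/5) · 2/((s/5-2)² + 4). Simplifying: 10/((s-10)² + 100)

Final answer: 10/((s-10)² + 100)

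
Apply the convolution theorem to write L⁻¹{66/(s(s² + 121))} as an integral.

66/(s(s² + 121)) = (1/s)·(66/(s² + 121)) = L{1}·L{6·sin(11t)}. So f(t) = 1*(6·sin(11t)) = ∫₀ᵗ 6·sin(11τ) dτ

Final answer: ∫₀ᵗ 6·sin(11τ) dτ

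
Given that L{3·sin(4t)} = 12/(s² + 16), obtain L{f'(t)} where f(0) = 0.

L{f'(t)} = s·F(s) - f(0) = s·12/(s² + 16) - 0 = 12s/(s² + 16)

Final answer: 12s/(s² + 16)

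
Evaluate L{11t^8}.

L{t^n} = n!/s^(n+1). So L{11t^8} = 11·8!/s^9 = 443520/s^9

Final answer: 443520/s^9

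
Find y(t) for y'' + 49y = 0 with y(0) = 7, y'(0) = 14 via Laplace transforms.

L{y''} + 49L{y} = 0. s²Y - 7s - 14 + 49Y = 0. Y(s² + 49) = 7s + 14. Y = (7s + 14)/(s² + 49). Inverting: y(t) = 7cos(7t) + 2sin(7t)

Final answer: y(t) = 7cos(7t) + 2sin(7t)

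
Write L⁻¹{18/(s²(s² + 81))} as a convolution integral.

18/(s²(s² + 81)) = (1/s²)·(18/(s² + 81)) = L{t}·L{2·sin(9t)}. So f(t) = t*(2·sin(9t)) = ∫₀ᵗ 2τ·sin(9(t-τ)) dτ

Final answer: ∫₀ᵗ 2τ·sin(9(t-τ)) dτ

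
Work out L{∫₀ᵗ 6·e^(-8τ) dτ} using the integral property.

L{∫₀ᵗ f(τ)dτ} = F(s)/s with F(s) = 6/(s+8), so L{∫₀ᵗ 6·e^(-8τ) dτ} = 6/(s(s+8))

Final answer: 6/(s(s+8))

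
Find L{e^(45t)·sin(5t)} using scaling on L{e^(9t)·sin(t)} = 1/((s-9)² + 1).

Scaling with a=5: L{e^(45t)·sin(5t)} = (1/5) · 1/((s/5-9)² + 1). Simplifying: 5/((s-45)² + 25)

Final answer: 5/((s-45)² + 25)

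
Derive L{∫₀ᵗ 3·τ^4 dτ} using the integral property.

L{∫₀ᵗ f(τ)dτ} = F(s)/s with f(t) = 3t^4. F(s) = 72/s^5, so L{∫₀ᵗ 3·τ^4 dτ} = (72/s^5)/s = 72/s^6. (Check: ∫₀ᵗ 3·τ^4 dτ = 3t^5/5.)

Final answer: 72/s^6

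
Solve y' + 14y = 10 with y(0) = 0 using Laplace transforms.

sY + 14Y = 10/s. Y = 10/(s(s+14)). Partial fractions: Y = 5/7/s - 5/7/(s+14)

Final answer: y(t) = 5/7(1 - e^(-14t))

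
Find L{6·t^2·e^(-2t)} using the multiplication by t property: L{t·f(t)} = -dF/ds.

Using L{t^n·e^(at)} = n!/(s-a)^(n+1), L{t^2·e^(-2t)} = 2/(s+2)^3, so L{6·t^2·e^(-2t)} = 6·2/(s+2)^3 = 12/(s+2)^3

Final answer: 12/(s+2)^3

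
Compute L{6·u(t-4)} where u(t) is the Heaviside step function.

L{u(t-a)} = e^(-as)/s. Here a=4, so L{u(t-4)} = e^(-4s)/s, and L{6·u(t-4)} = 6·e^(-4s)/s

Final answer: 6·e^(-4s)/s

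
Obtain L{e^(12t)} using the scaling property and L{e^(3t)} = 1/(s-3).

Using L{f(at)} = (1/a)F(s/a) with a=4 and f(t) = e^(3t): L{e^(12t)} = (1/4) · 1/((s/4)-3) = (1/4) · 4/(s-12) = 1/(s-12)

Final answer: 1/(s-12)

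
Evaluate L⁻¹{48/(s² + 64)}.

This is the form c·a/(s² + a²) with a = 8, c = 6. L⁻¹ = 6·sin(8t)

Final answer: 6·sin(8t)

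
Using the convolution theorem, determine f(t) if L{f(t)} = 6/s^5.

6/s^5 = (6/s)·(1/s^4) = L{6}·L{t^3/6}. By convolution, f(t) = 6*t^3/6 = ∫₀ᵗ 6·τ^3/6 dτ = 6·t^4/24

Final answer: 6·t^4/24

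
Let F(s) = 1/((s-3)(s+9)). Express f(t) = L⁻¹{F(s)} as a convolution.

1/((s-3)(s+9)) = (1/(s-3))·(1/(s+9)) = L{e^(3t)}·L{e^(-9t)}. So f(t) = e^(3t)*e^(-9t) = ∫₀ᵗ e^(3τ)·e^(-9(t-τ)) dτ

Final answer: ∫₀ᵗ e^(3τ)·e^(-9(t-τ)) dτ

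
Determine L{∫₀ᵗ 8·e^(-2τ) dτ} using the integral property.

L{∫₀ᵗ f(τ)dτ} = F(s)/s with F(s) = 8/(s+2), so L{∫₀ᵗ 8·e^(-2τ) dτ} = 8/(s(s+2))

Final answer: 8/(s(s+2))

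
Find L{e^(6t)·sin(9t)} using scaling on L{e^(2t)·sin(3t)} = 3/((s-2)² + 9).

Scaling with a=3: L{e^(6t)·sin(9t)} = (1/3) · 3/((s/3-2)² + 9). Simplifying: 9/((s-6)² + 81)

Final answer: 9/((s-6)² + 81)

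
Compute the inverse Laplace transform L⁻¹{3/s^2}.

L⁻¹{n!/s^(n+1)} = t^n with n=1. So L⁻¹{1/s^2} = t, and L⁻¹{3/s^2} = (3/1)·t = 3·t

Final answer: 3·t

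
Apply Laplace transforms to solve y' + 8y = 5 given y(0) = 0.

sY + 8Y = 5/s. Y = 5/(s(s+8)). Partial fractions: Y = 5/8/s - 5/8/(s+8)

Final answer: y(t) = 5/8(1 - e^(-8t))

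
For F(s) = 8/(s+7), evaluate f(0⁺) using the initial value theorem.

f(0⁺) = lim_{s→∞} s·8/(s+7) = lim_{s→∞} 8s/(s+7) = 8

Final answer: 8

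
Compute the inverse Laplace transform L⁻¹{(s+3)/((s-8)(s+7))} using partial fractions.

Using partial fractions, f(t) = (11e^(8t) + 4e^(-7t))/15

Final answer: (11e^(8t) + 4e^(-7t))/15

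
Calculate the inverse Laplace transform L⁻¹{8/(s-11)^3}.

L⁻¹{n!/(s-a)^(n+1)} = t^n·e^(at) with n=2, a=11. So L⁻¹{2/(s-11)^3} = t^2·e^(11t), and L⁻¹{8/(s-11)^3} = (8/2)·t^2·e^(11t) = 4·t^2·e^(11t)

Final answer: 4·t^2·e^(11t)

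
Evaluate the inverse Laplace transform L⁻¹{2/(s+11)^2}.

L⁻¹{n!/(s-a)^(n+1)} = t^n·e^(at) with n=1, a=-11. So L⁻¹{1/(s+11)^2} = t·e^(-11t), and L⁻¹{2/(s+11)^2} = (2/1)·t·e^(-11t) = 2·t·e^(-11t)

Final answer: 2·t·e^(-11t)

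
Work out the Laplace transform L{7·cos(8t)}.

L{cos(ωt)} = s/(s² + ω²), so L{cos(8t)} = s/(s² + 64). Then L{7·cos(8t)} = 7·s/(s² + 64) = 7s/(s² + 64)

Final answer: 7s/(s² + 64)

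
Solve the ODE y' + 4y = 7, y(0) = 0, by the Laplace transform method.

sY + 4Y = 7/s. Y = 7/(s(s+4)). Partial fractions: Y = 7/4/s - 7/4/(s+4)

Final answer: y(t) = 7/4(1 - e^(-4t))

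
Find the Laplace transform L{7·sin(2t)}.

L{sin(ωt)} = ω/(s² + ω²), so L{sin(2t)} = 2/(s² + 4). Then L{7·sin(2t)} = 7·2/(s² + 4) = 14/(s² + 4)

Final answer: 14/(s² + 4)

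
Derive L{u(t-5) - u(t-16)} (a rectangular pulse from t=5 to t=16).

L{u(t-a)} = e^(-as)/s. L{u(t-5) - u(t-16)} = (e^(-5s) - e^(-16s))/s

Final answer: (e^(-5s) - e^(-16s))/s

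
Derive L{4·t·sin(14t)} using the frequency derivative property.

L{sin(14t)} = 14/(s² + 196). By L{t·f(t)} = -F'(s): -d/ds[14/(s² + 196)] = -(14)·(-2s)/(s² + 196)² = 28s/(s² + 196)². Then L{4·t·sin(14t)} = 4·28s/(s² + 196)² = 112s/(s² + 196)²

Final answer: 112s/(s² + 196)²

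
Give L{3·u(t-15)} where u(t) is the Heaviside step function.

L{u(t-a)} = e^(-as)/s. Here a=15, so L{u(t-15)} = e^(-15s)/s, and L{3·u(t-15)} = 3·e^(-15s)/s

Final answer: 3·e^(-15s)/s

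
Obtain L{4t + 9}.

L{4t + 9} = 4·L{t} + 9·L{1} = 4/s² + 9/s

Final answer: 4/s² + 9/s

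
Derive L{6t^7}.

L{t^n} = n!/s^(n+1). So L{6t^7} = 6·7!/s^8 = 30240/s^8

Final answer: 30240/s^8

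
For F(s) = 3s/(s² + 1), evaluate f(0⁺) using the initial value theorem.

f(0⁺) = lim_{s→∞} s·3s/(s² + 1) = lim_{s→∞} 3s²/(s² + 1) = 3

Final answer: 3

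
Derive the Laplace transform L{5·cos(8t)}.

L{cos(ωt)} = s/(s² + ω²), so L{cos(8t)} = s/(s² + 64). Then L{5·cos(8t)} = 5·s/(s² + 64) = 5s/(s² + 64)

Final answer: 5s/(s² + 64)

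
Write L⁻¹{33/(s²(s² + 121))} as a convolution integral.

33/(s²(s² + 121)) = (1/s²)·(33/(s² + 121)) = L{t}·L{3·sin(11t)}. So f(t) = t*(3·sin(11t)) = ∫₀ᵗ 3τ·sin(11(t-τ)) dτ

Final answer: ∫₀ᵗ 3τ·sin(11(t-τ)) dτ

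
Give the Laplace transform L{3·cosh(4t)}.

L{cosh(ωt)} = s/(s² - ω²), so L{cosh(4t)} = s/(s² - 16). Then L{3·cosh(4t)} = 3·s/(s² - 16) = 3s/(s² - 16)

Final answer: 3s/(s² - 16)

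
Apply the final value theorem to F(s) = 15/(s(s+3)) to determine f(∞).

f(∞) = lim_{s→0} s·15/(s(s+3)) = lim_{s→0} 15/(s+3) = 15/3 = 5

Final answer: 5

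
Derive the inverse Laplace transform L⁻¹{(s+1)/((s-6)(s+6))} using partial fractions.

Using partial fractions, f(t) = (7e^(6t) + 5e^(-6t))/12

Final answer: (7e^(6t) + 5e^(-6t))/12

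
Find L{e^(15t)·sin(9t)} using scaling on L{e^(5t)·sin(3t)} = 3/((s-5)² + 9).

Scaling with a=3: L{e^(15t)·sin(9t)} = (1/3) · 3/((s/3-5)² + 9). Simplifying: 9/((s-15)² + 81)

Final answer: 9/((s-15)² + 81)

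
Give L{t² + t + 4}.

L{t² + t + 4} = 2/s³ + 1/s² + 4/s = 2/s³ + 1/s² + 4/s

Final answer: 2/s³ + 1/s² + 4/s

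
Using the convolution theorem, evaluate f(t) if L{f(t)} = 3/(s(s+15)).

3/(s(s+15)) = (3/s)·(1/(s+15)) = L{3}·L{e^(-15t)}. By convolution, f(t) = 3*e^(-15t) = ∫₀ᵗ 3·e^(-15τ) dτ = 3·(1 - e^(-15t))/15

Final answer: 3·(1 - e^(-15t))/15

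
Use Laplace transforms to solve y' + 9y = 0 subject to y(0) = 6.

L{y'} + 9L{y} = 0. sY - 6 + 9Y = 0. Y(s+9) = 6. Y = 6/(s+9)

Final answer: y(t) = 6e^(-9t)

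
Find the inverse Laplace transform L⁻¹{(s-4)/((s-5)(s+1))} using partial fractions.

Using partial fractions, f(t) = (e^(5t) + 5e^(-t))/6

Final answer: (e^(5t) + 5e^(-t))/6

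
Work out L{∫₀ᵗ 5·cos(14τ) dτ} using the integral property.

L{∫₀ᵗ f(τ)dτ} = F(s)/s with F(s) = 5s/(s² + 196), so the result is (5s/(s² + 196))/s = 5/(s² + 196)

Final answer: 5/(s² + 196)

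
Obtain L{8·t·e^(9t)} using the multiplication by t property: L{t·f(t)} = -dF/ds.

Using L{t^n·e^(at)} = n!/(s-a)^(n+1), L{t·e^(9t)} = 1/(s-9)^2, so L{8·t·e^(9t)} = 8·1/(s-9)^2 = 8/(s-9)^2

Final answer: 8/(s-9)^2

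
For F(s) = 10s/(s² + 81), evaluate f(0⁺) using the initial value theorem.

f(0⁺) = lim_{s→∞} s·10s/(s² + 81) = lim_{s→∞} 10s²/(s² + 81) = 10

Final answer: 10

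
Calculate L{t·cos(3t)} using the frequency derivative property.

L{cos(3t)} = s/(s² + 9). Derivative: d/ds[s/(s² + 9)] = [(s² + 9) - s·2s]/(s² + 9)² = (9 - s²)/(s² + 9)². So L{t·cos(3t)} = -F'(s) = (s² - 9)/(s² + 9)²

Final answer: (s² - 9)/(s² + 9)²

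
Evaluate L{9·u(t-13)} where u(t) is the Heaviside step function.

L{u(t-a)} = e^(-as)/s. Here a=13, so L{u(t-13)} = e^(-13s)/s, and L{9·u(t-13)} = 9·e^(-13s)/s

Final answer: 9·e^(-13s)/s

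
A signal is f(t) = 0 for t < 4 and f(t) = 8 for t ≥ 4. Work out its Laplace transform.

f(t) = 8·u(t-4). L{u(t-4)} = e^(-4s)/s, so L{f(t)} = 8·e^(-4s)/s

Final answer: 8·e^(-4s)/s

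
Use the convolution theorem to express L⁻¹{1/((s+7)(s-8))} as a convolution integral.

1/((s+7)(s-8)) = (1/(s+7))·(1/(s-8)) = L{e^(-7t)}·L{e^(8t)}. So f(t) = e^(-7t)*e^(8t) = ∫₀ᵗ e^(-7τ)·e^(8(t-τ)) dτ

Final answer: ∫₀ᵗ e^(-7τ)·e^(8(t-τ)) dτ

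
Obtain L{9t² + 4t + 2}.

L{9t² + 4t + 2} = 9·2/s³ + 4/s² + 2/s = 18/s³ + 4/s² + 2/s

Final answer: 18/s³ + 4/s² + 2/s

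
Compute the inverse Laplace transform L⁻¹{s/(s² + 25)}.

L⁻¹{s/(s² + 25)} = cos(5t)

Final answer: cos(5t)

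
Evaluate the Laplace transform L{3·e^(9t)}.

L{e^(at)} = 1/(s-a), so L{e^(9t)} = 1/(s-9). Then L{3·e^(9t)} = 3/(s-9)

Final answer: 3/(s-9)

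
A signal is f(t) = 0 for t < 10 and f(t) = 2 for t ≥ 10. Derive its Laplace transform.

f(t) = 2·u(t-10). L{u(t-10)} = e^(-10s)/s, so L{f(t)} = 2·e^(-10s)/s

Final answer: 2·e^(-10s)/s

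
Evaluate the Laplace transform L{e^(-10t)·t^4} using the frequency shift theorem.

L{e^(at)·t^n} = n!/(s-a)^(n+1), so L{e^(-10t)·t^4} = 24/(s+10)^5

Final answer: 24/(s+10)^5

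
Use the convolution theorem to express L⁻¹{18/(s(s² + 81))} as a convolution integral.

18/(s(s² + 81)) = (1/s)·(18/(s² + 81)) = L{1}·L{2·sin(9t)}. So f(t) = 1*(2·sin(9t)) = ∫₀ᵗ 2·sin(9τ) dτ

Final answer: ∫₀ᵗ 2·sin(9τ) dτ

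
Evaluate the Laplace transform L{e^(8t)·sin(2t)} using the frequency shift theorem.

Frequency shift: L{e^(at)f(t)} = F(s-a). L{e^(8t)·sin(2t)} = 2/((s-8)² + 4)

Final answer: 2/((s-8)² + 4)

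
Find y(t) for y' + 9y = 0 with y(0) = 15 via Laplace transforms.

L{y'} + 9L{y} = 0. sY - 15 + 9Y = 0. Y(s+9) = 15. Y = 15/(s+9)

Final answer: y(t) = 15e^(-9t)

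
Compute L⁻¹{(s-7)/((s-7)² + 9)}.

Using frequency shift: L⁻¹{(s-a)/((s-a)² + b²)} = e^(at)cos(bt). Here a=7, b=3

Final answer: e^(7t)·cos(3t)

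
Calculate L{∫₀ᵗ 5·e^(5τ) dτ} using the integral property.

L{∫₀ᵗ f(τ)dτ} = F(s)/s with F(s) = 5/(s-5), so L{∫₀ᵗ 5·e^(5τ) dτ} = 5/(s(s-5))

Final answer: 5/(s(s-5))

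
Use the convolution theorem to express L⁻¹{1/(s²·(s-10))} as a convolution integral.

1/(s²·(s-10)) = (1/s^2)·(1/(s-10)) = L{t}·L{e^(10t)}. So f(t) = t*e^(10t) = ∫₀ᵗ τ·e^(10(t-τ)) dτ

Final answer: ∫₀ᵗ τ·e^(10(t-τ)) dτ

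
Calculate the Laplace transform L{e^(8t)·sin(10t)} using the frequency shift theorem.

Frequency shift: L{e^(at)f(t)} = F(s-a). L{e^(8t)·sin(10t)} = 10/((s-8)² + 100)

Final answer: 10/((s-8)² + 100)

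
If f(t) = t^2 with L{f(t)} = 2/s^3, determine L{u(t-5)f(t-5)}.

Time shift theorem: L{u(t-a)f(t-a)} = e^(-as)F(s). Here a=5, F(s) = 2/s^3, so L{u(t-5)f(t-5)} = e^(-5s)·2/s^3

Final answer: e^(-5s)·2/s^3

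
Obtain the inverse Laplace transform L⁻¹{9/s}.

L⁻¹{c/s} = c, so L⁻¹{9/s} = 9

Final answer: 9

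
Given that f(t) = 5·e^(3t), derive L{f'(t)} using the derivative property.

f(0) = 5, F(s) = 5/(s-3). L{f'(t)} = s·F(s) - f(0) = 5s/(s-3) - 5 = (5s - 5(s-3))/(s-3) = 15/(s-3)

Final answer: 15/(s-3)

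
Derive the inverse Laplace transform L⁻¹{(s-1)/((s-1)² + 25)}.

Using frequency shift, L⁻¹{(s-1)/((s-1)² + 25)} = e^t·cos(5t)

Final answer: e^t·cos(5t)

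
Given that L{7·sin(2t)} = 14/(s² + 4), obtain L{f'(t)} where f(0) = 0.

L{f'(t)} = s·F(s) - f(0) = s·14/(s² + 4) - 0 = 14s/(s² + 4)

Final answer: 14s/(s² + 4)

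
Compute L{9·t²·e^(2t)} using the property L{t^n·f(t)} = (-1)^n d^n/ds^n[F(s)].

L{e^(2t)} = 1/(s-2). d/ds[1/(s-2)] = -1/(s-2)². d²/ds²[1/(s-2)] = 2/(s-2)³. So L{t²·e^(2t)} = (-1)² · 2/(s-2)³ = 2/(s-2)³. Then L{9·t²·e^(2t)} = 9·2/(s-2)³ = 18/(s-2)³

Final answer: 18/(s-2)³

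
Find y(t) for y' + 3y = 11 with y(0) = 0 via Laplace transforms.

sY + 3Y = 11/s. Y = 11/(s(s+3)). Partial fractions: Y = 11/3/s - 11/3/(s+3)

Final answer: y(t) = 11/3(1 - e^(-3t))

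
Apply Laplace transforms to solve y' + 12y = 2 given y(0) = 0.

sY + 12Y = 2/s. Y = 2/(s(s+12)). Partial fractions: Y = 1/6/s - 1/6/(s+12)

Final answer: y(t) = 1/6(1 - e^(-12t))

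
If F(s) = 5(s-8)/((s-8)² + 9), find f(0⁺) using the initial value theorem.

f(0⁺) = lim_{s→∞} sF(s) = lim_{s→∞} 5s(s-8)/((s-8)² + 9) = 5

Final answer: 5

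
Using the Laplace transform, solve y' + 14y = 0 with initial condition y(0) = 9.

L{y'} + 14L{y} = 0. sY - 9 + 14Y = 0. Y(s+14) = 9. Y = 9/(s+14)

Final answer: y(t) = 9e^(-14t)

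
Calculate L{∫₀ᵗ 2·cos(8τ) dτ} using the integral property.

L{∫₀ᵗ f(τ)dτ} = F(s)/s with F(s) = 2s/(s² + 64), so the result is (2s/(s² + 64))/s = 2/(s² + 64)

Final answer: 2/(s² + 64)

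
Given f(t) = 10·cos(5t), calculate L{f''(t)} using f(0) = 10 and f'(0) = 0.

F(s) = 10s/(s² + 25). L{f''(t)} = s²F(s) - sf(0) - f'(0) = 10s³/(s² + 25) - 10s = (10s³ - 10s(s² + 25))/(s² + 25) = -250s/(s² + 25)

Final answer: -250s/(s² + 25)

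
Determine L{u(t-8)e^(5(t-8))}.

u(t-a)f(t-a) with f(t)=e^(5t). L{e^(5t)} = 1/(s-5). By time shift: e^(-8s)/(s-5)

Final answer: e^(-8s)/(s-5)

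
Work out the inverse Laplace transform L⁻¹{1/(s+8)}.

L⁻¹{1/(s-a)} = e^(at), so L⁻¹{1/(s+8)} = e^(-8t)

Final answer: e^(-8t)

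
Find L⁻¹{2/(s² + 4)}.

This is the form c·a/(s² + a²) with a = 2. L⁻¹ = sin(2t)

Final answer: sin(2t)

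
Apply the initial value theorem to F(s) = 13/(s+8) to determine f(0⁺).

f(0⁺) = lim_{s→∞} s·13/(s+8) = lim_{s→∞} 13s/(s+8) = 13

Final answer: 13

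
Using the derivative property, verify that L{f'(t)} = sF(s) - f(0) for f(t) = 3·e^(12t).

f'(t) = 36e^(12t). Direct: L{f'(t)} = 36/(s-12). Property: s·3/(s-12) - 3 = (3s - 3(s-12))/(s-12) = 36/(s-12). ✓

Final answer: 36/(s-12)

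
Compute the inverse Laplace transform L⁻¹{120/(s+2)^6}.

L⁻¹{n!/(s-a)^(n+1)} = t^n·e^(at), so L⁻¹{120/(s+2)^6} = t^5·e^(-2t)

Final answer: t^5·e^(-2t)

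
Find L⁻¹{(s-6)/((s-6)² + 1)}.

Using frequency shift: L⁻¹{(s-a)/((s-a)² + b²)} = e^(at)cos(bt). Here a=6, b=1

Final answer: e^(6t)·cos(t)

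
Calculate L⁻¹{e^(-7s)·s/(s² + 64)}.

L⁻¹{s/(s² + 64)} = cos(8t). By the time shift theorem, L⁻¹{e^(-as)F(s)} = u(t-a)f(t-a) with a=7, so L⁻¹{e^(-7s)·s/(s² + 64)} = u(t-7)·cos(8(t-7))

Final answer: u(t-7)·cos(8(t-7))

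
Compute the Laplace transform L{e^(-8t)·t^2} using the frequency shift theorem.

L{e^(at)·t^n} = n!/(s-a)^(n+1), so L{e^(-8t)·t^2} = 2/(s+8)^3

Final answer: 2/(s+8)^3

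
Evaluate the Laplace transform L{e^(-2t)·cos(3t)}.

L{e^(at)·cos(ωt)} = (s-a)/((s-a)² + ω²), so L{e^(-2t)·cos(3t)} = (s+2)/((s+2)² + 9)

Final answer: (s+2)/((s+2)² + 9)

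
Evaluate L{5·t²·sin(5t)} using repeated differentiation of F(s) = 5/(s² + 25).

F(s) = 5/(s² + 25). F'(s) = -10s/(s² + 25)². F''(s) = -10(25 - 3s²)/(s² + 25)³ = (30s² - 250)/(s² + 25)³. So L{t²·sin(5t)} = (-1)² F''(s) = (30s² - 250)/(s² + 25)³. Then L{5·t²·sin(5t)} = 5·(30s² - 250)/(s² + 25)³ = (150s² - 1250)/(s² + 25)³

Final answer: (150s² - 1250)/(s² + 25)³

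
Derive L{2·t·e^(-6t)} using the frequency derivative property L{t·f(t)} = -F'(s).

L{e^(-6t)} = 1/(s+6). By frequency derivative: L{t·e^(-6t)} = -d/ds[1/(s+6)] = -(-1)/(s+6)² = 1/(s+6)². Then L{2·t·e^(-6t)} = 2·1/(s+6)² = 2/(s+6)²

Final answer: 2/(s+6)²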